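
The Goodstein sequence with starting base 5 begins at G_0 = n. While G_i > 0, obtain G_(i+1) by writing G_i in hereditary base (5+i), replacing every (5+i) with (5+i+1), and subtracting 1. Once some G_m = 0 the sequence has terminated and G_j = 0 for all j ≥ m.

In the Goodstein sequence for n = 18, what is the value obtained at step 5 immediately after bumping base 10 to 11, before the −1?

18 —HB5→ 3·5 + 3 —bump→ 3·6 + 3 = 21 —(−1)→ 20
20 —HB6→ 3·6 + 2 —bump→ 3·7 + 2 = 23 —(−1)→ 22
22 —HB7→ 3·7 + 1 —bump→ 3·8 + 1 = 25 —(−1)→ 24
24 —HB8→ 3·8 —bump→ 3·9 = 27 —(−1)→ 26
26 —HB9→ 2·9 + 8 —bump→ 2·10 + 8 = 28 —(−1)→ 27
27 —HB10→ 2·10 + 7 —bump→ 2·11 + 7 = 29 —(−1)→ 28

29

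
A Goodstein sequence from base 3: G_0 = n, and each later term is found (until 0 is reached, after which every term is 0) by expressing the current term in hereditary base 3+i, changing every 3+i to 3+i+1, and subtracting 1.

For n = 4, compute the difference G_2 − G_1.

0

base 3: 4 = 3 + 1; at 4: 4 + 1 = 5; next = 4
base 4: 4 = 4; at 5: 5 = 5; next = 4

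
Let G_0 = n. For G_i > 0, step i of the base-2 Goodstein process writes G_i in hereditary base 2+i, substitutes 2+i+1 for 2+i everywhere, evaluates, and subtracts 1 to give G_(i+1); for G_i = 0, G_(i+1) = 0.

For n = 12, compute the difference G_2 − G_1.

[0] 12 ≡ 2^(2 + 1) + 2^2 (base 2). Lift 3: 108. −1: 107.
[1] 107 ≡ 3^(3 + 1) + 2·3^2 + 2·3 + 2 (base 3). Lift 4: 1066. −1: 1065.

958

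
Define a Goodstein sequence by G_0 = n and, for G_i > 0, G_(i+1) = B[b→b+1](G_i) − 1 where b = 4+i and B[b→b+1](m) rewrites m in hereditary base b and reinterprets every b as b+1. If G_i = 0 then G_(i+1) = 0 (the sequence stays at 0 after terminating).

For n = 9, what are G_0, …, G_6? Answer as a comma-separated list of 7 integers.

9, 10, 11, 11, 11, 11, 11

[0] 9 ≡ 2·4 + 1 (base 4). Lift 5: 11. −1: 10.
[1] 10 ≡ 2·5 (base 5). Lift 6: 12. −1: 11.
[2] 11 ≡ 6 + 5 (base 6). Lift 7: 12. −1: 11.
[3] 11 ≡ 7 + 4 (base 7). Lift 8: 12. −1: 11.
[4] 11 ≡ 8 + 3 (base 8). Lift 9: 12. −1: 11.
[5] 11 ≡ 9 + 2 (base 9). Lift 10: 12. −1: 11.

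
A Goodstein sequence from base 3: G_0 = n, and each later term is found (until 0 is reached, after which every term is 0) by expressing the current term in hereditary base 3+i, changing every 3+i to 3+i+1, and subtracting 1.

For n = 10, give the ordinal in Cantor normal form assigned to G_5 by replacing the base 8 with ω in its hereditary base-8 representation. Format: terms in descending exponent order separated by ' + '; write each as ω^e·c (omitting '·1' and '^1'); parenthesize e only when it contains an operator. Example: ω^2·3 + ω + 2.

ω·4 + 1

G_0 = 10. HB_3(10) = 3^2 + 1. Bump = 17. G_1 = 16.
G_1 = 16. HB_4(16) = 4^2. Bump = 25. G_2 = 24.
G_2 = 24. HB_5(24) = 4·5 + 4. Bump = 28. G_3 = 27.
G_3 = 27. HB_6(27) = 4·6 + 3. Bump = 31. G_4 = 30.
G_4 = 30. HB_7(30) = 4·7 + 2. Bump = 34. G_5 = 33.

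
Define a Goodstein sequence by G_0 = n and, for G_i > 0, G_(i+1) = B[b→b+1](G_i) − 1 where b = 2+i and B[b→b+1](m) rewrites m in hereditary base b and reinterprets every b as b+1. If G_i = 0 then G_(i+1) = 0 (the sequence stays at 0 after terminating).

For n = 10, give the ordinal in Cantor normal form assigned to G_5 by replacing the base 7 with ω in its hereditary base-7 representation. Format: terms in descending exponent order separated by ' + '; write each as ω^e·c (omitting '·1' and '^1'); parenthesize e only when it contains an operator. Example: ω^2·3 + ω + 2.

G_0 = 10. HB_2(10) = 2^(2 + 1) + 2. Bump = 84. G_1 = 83.
G_1 = 83. HB_3(83) = 3^(3 + 1) + 2. Bump = 1026. G_2 = 1025.
G_2 = 1025. HB_4(1025) = 4^(4 + 1) + 1. Bump = 15626. G_3 = 15625.
G_3 = 15625. HB_5(15625) = 5^(5 + 1). Bump = 279936. G_4 = 279935.
G_4 = 279935. HB_6(279935) = 5·6^6 + 5·6^5 + 5·6^4 + 5·6^3 + 5·6^2 + 5·6 + 5. Bump = 4215755. G_5 = 4215754.

ω^ω·5 + ω^5·5 + ω^4·5 + ω^3·5 + ω^2·5 + ω·5 + 4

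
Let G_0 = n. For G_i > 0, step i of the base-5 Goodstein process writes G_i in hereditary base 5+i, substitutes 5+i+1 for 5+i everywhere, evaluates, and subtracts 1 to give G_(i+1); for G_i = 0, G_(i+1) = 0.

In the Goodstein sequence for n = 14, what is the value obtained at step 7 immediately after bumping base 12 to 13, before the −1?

G_0=14  [base 5] 2·5 + 4  →[5↦6]→  2·6 + 4 = 16  −1 ⇒ G_1=15
G_1=15  [base 6] 2·6 + 3  →[6↦7]→  2·7 + 3 = 17  −1 ⇒ G_2=16
G_2=16  [base 7] 2·7 + 2  →[7↦8]→  2·8 + 2 = 18  −1 ⇒ G_3=17
G_3=17  [base 8] 2·8 + 1  →[8↦9]→  2·9 + 1 = 19  −1 ⇒ G_4=18
G_4=18  [base 9] 2·9  →[9↦10]→  2·10 = 20  −1 ⇒ G_5=19
G_5=19  [base 10] 10 + 9  →[10↦11]→  11 + 9 = 20  −1 ⇒ G_6=19
G_6=19  [base 11] 11 + 8  →[11↦12]→  12 + 8 = 20  −1 ⇒ G_7=19

20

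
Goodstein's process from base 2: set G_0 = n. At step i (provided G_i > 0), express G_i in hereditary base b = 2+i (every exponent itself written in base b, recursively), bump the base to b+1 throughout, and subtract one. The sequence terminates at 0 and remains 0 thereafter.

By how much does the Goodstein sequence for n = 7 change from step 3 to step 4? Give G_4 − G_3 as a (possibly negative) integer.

43530

i=0: 7 = 2^2 + 2 + 1 (b=2); 2→3: 3^3 + 3 + 1 = 31; 31−1 = 30
i=1: 30 = 3^3 + 3 (b=3); 3→4: 4^4 + 4 = 260; 260−1 = 259
i=2: 259 = 4^4 + 3 (b=4); 4→5: 5^5 + 3 = 3128; 3128−1 = 3127
i=3: 3127 = 5^5 + 2 (b=5); 5→6: 6^6 + 2 = 46658; 46658−1 = 46657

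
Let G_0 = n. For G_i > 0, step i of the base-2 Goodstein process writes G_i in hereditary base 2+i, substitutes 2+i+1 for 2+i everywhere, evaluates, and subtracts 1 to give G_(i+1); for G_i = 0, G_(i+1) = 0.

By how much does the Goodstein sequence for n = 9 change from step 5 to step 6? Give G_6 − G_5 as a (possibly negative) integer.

47861573

base 2: 9 = 2^(2 + 1) + 1; at 3: 3^(3 + 1) + 1 = 82; next = 81
base 3: 81 = 3^(3 + 1); at 4: 4^(4 + 1) = 1024; next = 1023
base 4: 1023 = 3·4^4 + 3·4^3 + 3·4^2 + 3·4 + 3; at 5: 3·5^5 + 3·5^3 + 3·5^2 + 3·5 + 3 = 9843; next = 9842
base 5: 9842 = 3·5^5 + 3·5^3 + 3·5^2 + 3·5 + 2; at 6: 3·6^6 + 3·6^3 + 3·6^2 + 3·6 + 2 = 140744; next = 140743
base 6: 140743 = 3·6^6 + 3·6^3 + 3·6^2 + 3·6 + 1; at 7: 3·7^7 + 3·7^3 + 3·7^2 + 3·7 + 1 = 2471827; next = 2471826
base 7: 2471826 = 3·7^7 + 3·7^3 + 3·7^2 + 3·7; at 8: 3·8^8 + 3·8^3 + 3·8^2 + 3·8 = 50333400; next = 50333399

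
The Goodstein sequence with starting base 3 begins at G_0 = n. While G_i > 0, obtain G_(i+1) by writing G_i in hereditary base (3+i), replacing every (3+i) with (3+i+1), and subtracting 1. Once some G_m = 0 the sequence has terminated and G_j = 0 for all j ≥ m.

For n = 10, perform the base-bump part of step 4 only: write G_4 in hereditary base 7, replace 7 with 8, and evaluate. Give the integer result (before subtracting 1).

34

[0] 10 ≡ 3^2 + 1 (base 3). Lift 4: 17. −1: 16.
[1] 16 ≡ 4^2 (base 4). Lift 5: 25. −1: 24.
[2] 24 ≡ 4·5 + 4 (base 5). Lift 6: 28. −1: 27.
[3] 27 ≡ 4·6 + 3 (base 6). Lift 7: 31. −1: 30.
[4] 30 ≡ 4·7 + 2 (base 7). Lift 8: 34. −1: 33.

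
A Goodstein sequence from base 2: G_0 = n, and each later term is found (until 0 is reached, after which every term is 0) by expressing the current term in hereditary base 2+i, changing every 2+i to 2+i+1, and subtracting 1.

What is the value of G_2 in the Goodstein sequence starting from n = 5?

255

5 —HB2→ 2^2 + 1 —bump→ 3^3 + 1 = 28 —(−1)→ 27
27 —HB3→ 3^3 —bump→ 4^4 = 256 —(−1)→ 255
255 —HB4→ 3·4^3 + 3·4^2 + 3·4 + 3 —bump→ 3·5^3 + 3·5^2 + 3·5 + 3 = 468 —(−1)→ 467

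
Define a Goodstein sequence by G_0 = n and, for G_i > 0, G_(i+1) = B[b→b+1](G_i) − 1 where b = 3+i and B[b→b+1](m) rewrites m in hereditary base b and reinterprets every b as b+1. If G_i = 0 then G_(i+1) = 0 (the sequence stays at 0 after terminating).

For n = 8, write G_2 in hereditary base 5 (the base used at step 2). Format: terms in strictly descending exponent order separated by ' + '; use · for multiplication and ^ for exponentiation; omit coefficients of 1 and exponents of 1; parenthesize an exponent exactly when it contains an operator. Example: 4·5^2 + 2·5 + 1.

(0) 8|_3 = 2·3 + 2 ↦ 2·4 + 2|_4 = 10 ⇒ 9
(1) 9|_4 = 2·4 + 1 ↦ 2·5 + 1|_5 = 11 ⇒ 10
(2) 10|_5 = 2·5 ↦ 2·6|_6 = 12 ⇒ 11

2·5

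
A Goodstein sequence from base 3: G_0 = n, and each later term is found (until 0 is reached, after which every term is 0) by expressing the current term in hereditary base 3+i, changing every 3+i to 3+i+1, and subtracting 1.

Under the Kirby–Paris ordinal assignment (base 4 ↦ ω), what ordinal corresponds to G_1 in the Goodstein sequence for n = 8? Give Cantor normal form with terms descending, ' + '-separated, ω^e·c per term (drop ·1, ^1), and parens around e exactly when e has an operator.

ω·2 + 1

base 3: 8 = 2·3 + 2; at 4: 2·4 + 2 = 10; next = 9
base 4: 9 = 2·4 + 1; at 5: 2·5 + 1 = 11; next = 10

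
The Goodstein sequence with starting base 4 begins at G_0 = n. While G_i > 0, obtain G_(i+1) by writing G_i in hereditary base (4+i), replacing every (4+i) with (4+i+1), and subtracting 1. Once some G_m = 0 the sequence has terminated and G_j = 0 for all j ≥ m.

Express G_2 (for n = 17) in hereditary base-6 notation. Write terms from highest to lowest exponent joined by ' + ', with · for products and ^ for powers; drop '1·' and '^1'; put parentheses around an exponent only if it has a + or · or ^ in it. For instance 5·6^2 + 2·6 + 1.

[0] 17 ≡ 4^2 + 1 (base 4). Lift 5: 26. −1: 25.
[1] 25 ≡ 5^2 (base 5). Lift 6: 36. −1: 35.

5·6 + 5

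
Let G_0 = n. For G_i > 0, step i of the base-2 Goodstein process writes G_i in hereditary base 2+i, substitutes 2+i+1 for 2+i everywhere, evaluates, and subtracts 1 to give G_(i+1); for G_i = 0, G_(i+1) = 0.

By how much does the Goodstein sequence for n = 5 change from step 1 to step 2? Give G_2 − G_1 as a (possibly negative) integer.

[0] 5 ≡ 2^2 + 1 (base 2). Lift 3: 28. −1: 27.
[1] 27 ≡ 3^3 (base 3). Lift 4: 256. −1: 255.

228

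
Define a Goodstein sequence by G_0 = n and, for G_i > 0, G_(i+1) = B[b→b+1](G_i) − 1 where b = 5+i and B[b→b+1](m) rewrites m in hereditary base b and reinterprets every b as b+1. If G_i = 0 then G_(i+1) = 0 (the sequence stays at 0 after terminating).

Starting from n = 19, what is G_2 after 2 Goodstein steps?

G_0 = 19. HB_5(19) = 3·5 + 4. Bump = 22. G_1 = 21.
G_1 = 21. HB_6(21) = 3·6 + 3. Bump = 24. G_2 = 23.
G_2 = 23. HB_7(23) = 3·7 + 2. Bump = 26. G_3 = 25.

23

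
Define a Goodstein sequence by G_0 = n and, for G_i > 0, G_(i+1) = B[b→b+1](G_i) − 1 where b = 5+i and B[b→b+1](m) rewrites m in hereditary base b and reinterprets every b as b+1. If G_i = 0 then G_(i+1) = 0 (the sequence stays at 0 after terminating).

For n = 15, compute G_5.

21

i=0: 15 = 3·5 (b=5); 5→6: 3·6 = 18; 18−1 = 17
i=1: 17 = 2·6 + 5 (b=6); 6→7: 2·7 + 5 = 19; 19−1 = 18
i=2: 18 = 2·7 + 4 (b=7); 7→8: 2·8 + 4 = 20; 20−1 = 19
i=3: 19 = 2·8 + 3 (b=8); 8→9: 2·9 + 3 = 21; 21−1 = 20
i=4: 20 = 2·9 + 2 (b=9); 9→10: 2·10 + 2 = 22; 22−1 = 21
i=5: 21 = 2·10 + 1 (b=10); 10→11: 2·11 + 1 = 23; 23−1 = 22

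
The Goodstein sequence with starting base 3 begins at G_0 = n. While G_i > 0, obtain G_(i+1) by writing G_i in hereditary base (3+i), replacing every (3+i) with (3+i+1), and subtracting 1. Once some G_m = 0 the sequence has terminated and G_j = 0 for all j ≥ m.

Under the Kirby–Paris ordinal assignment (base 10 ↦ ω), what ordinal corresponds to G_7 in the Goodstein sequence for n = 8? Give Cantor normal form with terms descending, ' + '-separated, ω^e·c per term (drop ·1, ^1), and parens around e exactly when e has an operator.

base 3: 8 = 2·3 + 2; at 4: 2·4 + 2 = 10; next = 9
base 4: 9 = 2·4 + 1; at 5: 2·5 + 1 = 11; next = 10
base 5: 10 = 2·5; at 6: 2·6 = 12; next = 11
base 6: 11 = 6 + 5; at 7: 7 + 5 = 12; next = 11
base 7: 11 = 7 + 4; at 8: 8 + 4 = 12; next = 11
base 8: 11 = 8 + 3; at 9: 9 + 3 = 12; next = 11
base 9: 11 = 9 + 2; at 10: 10 + 2 = 12; next = 11
base 10: 11 = 10 + 1; at 11: 11 + 1 = 12; next = 11

ω + 1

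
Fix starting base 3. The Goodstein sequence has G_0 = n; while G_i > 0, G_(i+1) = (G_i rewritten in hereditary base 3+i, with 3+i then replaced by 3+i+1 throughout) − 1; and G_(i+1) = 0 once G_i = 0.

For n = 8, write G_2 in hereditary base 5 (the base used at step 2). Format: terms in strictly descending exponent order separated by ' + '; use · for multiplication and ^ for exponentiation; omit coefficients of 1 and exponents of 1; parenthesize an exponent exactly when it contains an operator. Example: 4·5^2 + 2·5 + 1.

2·5

(0) 8|_3 = 2·3 + 2 ↦ 2·4 + 2|_4 = 10 ⇒ 9
(1) 9|_4 = 2·4 + 1 ↦ 2·5 + 1|_5 = 11 ⇒ 10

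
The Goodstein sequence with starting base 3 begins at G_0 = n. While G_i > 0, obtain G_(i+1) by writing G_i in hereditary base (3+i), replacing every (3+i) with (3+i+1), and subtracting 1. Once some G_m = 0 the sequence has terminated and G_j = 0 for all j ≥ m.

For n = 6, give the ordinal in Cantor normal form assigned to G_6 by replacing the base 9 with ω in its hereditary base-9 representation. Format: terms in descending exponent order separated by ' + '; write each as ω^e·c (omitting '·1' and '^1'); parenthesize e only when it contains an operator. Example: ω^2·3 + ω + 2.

6

G_0 = 6. HB_3(6) = 2·3. Bump = 8. G_1 = 7.
G_1 = 7. HB_4(7) = 4 + 3. Bump = 8. G_2 = 7.
G_2 = 7. HB_5(7) = 5 + 2. Bump = 8. G_3 = 7.
G_3 = 7. HB_6(7) = 6 + 1. Bump = 8. G_4 = 7.
G_4 = 7. HB_7(7) = 7. Bump = 8. G_5 = 7.
G_5 = 7. HB_8(7) = 7. Bump = 7. G_6 = 6.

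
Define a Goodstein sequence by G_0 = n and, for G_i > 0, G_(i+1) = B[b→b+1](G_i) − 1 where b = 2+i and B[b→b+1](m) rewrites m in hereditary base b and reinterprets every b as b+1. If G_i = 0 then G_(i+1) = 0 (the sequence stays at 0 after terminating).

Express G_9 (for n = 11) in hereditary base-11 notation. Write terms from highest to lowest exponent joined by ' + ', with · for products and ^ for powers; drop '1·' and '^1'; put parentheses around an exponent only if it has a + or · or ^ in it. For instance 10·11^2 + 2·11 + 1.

base 2: 11 = 2^(2 + 1) + 2 + 1; at 3: 3^(3 + 1) + 3 + 1 = 85; next = 84
base 3: 84 = 3^(3 + 1) + 3; at 4: 4^(4 + 1) + 4 = 1028; next = 1027
base 4: 1027 = 4^(4 + 1) + 3; at 5: 5^(5 + 1) + 3 = 15628; next = 15627
base 5: 15627 = 5^(5 + 1) + 2; at 6: 6^(6 + 1) + 2 = 279938; next = 279937
base 6: 279937 = 6^(6 + 1) + 1; at 7: 7^(7 + 1) + 1 = 5764802; next = 5764801
base 7: 5764801 = 7^(7 + 1); at 8: 8^(8 + 1) = 134217728; next = 134217727
base 8: 134217727 = 7·8^8 + 7·8^7 + 7·8^6 + 7·8^5 + 7·8^4 + 7·8^3 + 7·8^2 + 7·8 + 7; at 9: 7·9^9 + 7·9^7 + 7·9^6 + 7·9^5 + 7·9^4 + 7·9^3 + 7·9^2 + 7·9 + 7 = 2749609303; next = 2749609302
base 9: 2749609302 = 7·9^9 + 7·9^7 + 7·9^6 + 7·9^5 + 7·9^4 + 7·9^3 + 7·9^2 + 7·9 + 6; at 10: 7·10^10 + 7·10^7 + 7·10^6 + 7·10^5 + 7·10^4 + 7·10^3 + 7·10^2 + 7·10 + 6 = 70077777776; next = 70077777775
base 10: 70077777775 = 7·10^10 + 7·10^7 + 7·10^6 + 7·10^5 + 7·10^4 + 7·10^3 + 7·10^2 + 7·10 + 5; at 11: 7·11^11 + 7·11^7 + 7·11^6 + 7·11^5 + 7·11^4 + 7·11^3 + 7·11^2 + 7·11 + 5 = 1997331745491; next = 1997331745490

7·11^11 + 7·11^7 + 7·11^6 + 7·11^5 + 7·11^4 + 7·11^3 + 7·11^2 + 7·11 + 4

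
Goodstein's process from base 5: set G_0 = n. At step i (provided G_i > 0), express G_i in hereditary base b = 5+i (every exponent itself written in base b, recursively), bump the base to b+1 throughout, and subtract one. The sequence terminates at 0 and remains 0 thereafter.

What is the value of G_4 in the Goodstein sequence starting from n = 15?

15 —HB5→ 3·5 —bump→ 3·6 = 18 —(−1)→ 17
17 —HB6→ 2·6 + 5 —bump→ 2·7 + 5 = 19 —(−1)→ 18
18 —HB7→ 2·7 + 4 —bump→ 2·8 + 4 = 20 —(−1)→ 19
19 —HB8→ 2·8 + 3 —bump→ 2·9 + 3 = 21 —(−1)→ 20
20 —HB9→ 2·9 + 2 —bump→ 2·10 + 2 = 22 —(−1)→ 21

20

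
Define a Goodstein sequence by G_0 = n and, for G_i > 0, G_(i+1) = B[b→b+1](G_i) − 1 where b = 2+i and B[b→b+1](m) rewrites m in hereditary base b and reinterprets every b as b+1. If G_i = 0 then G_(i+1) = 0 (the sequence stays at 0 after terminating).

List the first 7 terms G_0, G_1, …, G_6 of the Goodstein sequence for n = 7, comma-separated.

7, 30, 259, 3127, 46657, 823543, 16777215

G_0 = 7. HB_2(7) = 2^2 + 2 + 1. Bump = 31. G_1 = 30.
G_1 = 30. HB_3(30) = 3^3 + 3. Bump = 260. G_2 = 259.
G_2 = 259. HB_4(259) = 4^4 + 3. Bump = 3128. G_3 = 3127.
G_3 = 3127. HB_5(3127) = 5^5 + 2. Bump = 46658. G_4 = 46657.
G_4 = 46657. HB_6(46657) = 6^6 + 1. Bump = 823544. G_5 = 823543.
G_5 = 823543. HB_7(823543) = 7^7. Bump = 16777216. G_6 = 16777215.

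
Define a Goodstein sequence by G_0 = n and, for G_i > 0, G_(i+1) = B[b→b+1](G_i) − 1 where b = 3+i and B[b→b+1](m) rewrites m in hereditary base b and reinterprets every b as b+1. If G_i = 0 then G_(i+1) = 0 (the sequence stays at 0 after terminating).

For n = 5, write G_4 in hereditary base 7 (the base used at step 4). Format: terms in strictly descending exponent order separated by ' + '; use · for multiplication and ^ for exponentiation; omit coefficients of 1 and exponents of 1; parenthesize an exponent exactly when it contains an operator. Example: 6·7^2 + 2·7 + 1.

4

i=0: 5 = 3 + 2 (b=3); 3→4: 4 + 2 = 6; 6−1 = 5
i=1: 5 = 4 + 1 (b=4); 4→5: 5 + 1 = 6; 6−1 = 5
i=2: 5 = 5 (b=5); 5→6: 6 = 6; 6−1 = 5
i=3: 5 = 5 (b=6); 6→7: 5 = 5; 5−1 = 4
i=4: 4 = 4 (b=7); 7→8: 4 = 4; 4−1 = 3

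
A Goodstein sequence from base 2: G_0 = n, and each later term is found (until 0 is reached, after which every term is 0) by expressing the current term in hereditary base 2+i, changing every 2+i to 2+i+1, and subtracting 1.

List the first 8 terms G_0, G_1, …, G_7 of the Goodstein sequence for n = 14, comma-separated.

14, 110, 1281, 18750, 326591, 5862840, 134404971, 3487116548

[0] 14 ≡ 2^(2 + 1) + 2^2 + 2 (base 2). Lift 3: 111. −1: 110.
[1] 110 ≡ 3^(3 + 1) + 3^3 + 2 (base 3). Lift 4: 1282. −1: 1281.
[2] 1281 ≡ 4^(4 + 1) + 4^4 + 1 (base 4). Lift 5: 18751. −1: 18750.
[3] 18750 ≡ 5^(5 + 1) + 5^5 (base 5). Lift 6: 326592. −1: 326591.
[4] 326591 ≡ 6^(6 + 1) + 5·6^5 + 5·6^4 + 5·6^3 + 5·6^2 + 5·6 + 5 (base 6). Lift 7: 5862841. −1: 5862840.
[5] 5862840 ≡ 7^(7 + 1) + 5·7^5 + 5·7^4 + 5·7^3 + 5·7^2 + 5·7 + 4 (base 7). Lift 8: 134404972. −1: 134404971.
[6] 134404971 ≡ 8^(8 + 1) + 5·8^5 + 5·8^4 + 5·8^3 + 5·8^2 + 5·8 + 3 (base 8). Lift 9: 3487116549. −1: 3487116548.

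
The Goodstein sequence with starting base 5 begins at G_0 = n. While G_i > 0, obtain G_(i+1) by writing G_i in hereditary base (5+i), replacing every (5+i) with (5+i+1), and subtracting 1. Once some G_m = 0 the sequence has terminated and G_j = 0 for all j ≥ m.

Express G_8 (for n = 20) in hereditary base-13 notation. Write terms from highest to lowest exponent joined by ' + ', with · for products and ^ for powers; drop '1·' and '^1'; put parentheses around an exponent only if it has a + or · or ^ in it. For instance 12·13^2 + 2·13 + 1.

2·13 + 10

G_0=20  [base 5] 4·5  →[5↦6]→  4·6 = 24  −1 ⇒ G_1=23
G_1=23  [base 6] 3·6 + 5  →[6↦7]→  3·7 + 5 = 26  −1 ⇒ G_2=25
G_2=25  [base 7] 3·7 + 4  →[7↦8]→  3·8 + 4 = 28  −1 ⇒ G_3=27
G_3=27  [base 8] 3·8 + 3  →[8↦9]→  3·9 + 3 = 30  −1 ⇒ G_4=29
G_4=29  [base 9] 3·9 + 2  →[9↦10]→  3·10 + 2 = 32  −1 ⇒ G_5=31
G_5=31  [base 10] 3·10 + 1  →[10↦11]→  3·11 + 1 = 34  −1 ⇒ G_6=33
G_6=33  [base 11] 3·11  →[11↦12]→  3·12 = 36  −1 ⇒ G_7=35
G_7=35  [base 12] 2·12 + 11  →[12↦13]→  2·13 + 11 = 37  −1 ⇒ G_8=36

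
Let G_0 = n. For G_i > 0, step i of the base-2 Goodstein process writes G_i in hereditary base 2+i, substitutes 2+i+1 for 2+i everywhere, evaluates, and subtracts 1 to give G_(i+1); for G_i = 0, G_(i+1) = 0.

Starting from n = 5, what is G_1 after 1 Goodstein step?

[0] 5 ≡ 2^2 + 1 (base 2). Lift 3: 28. −1: 27.
[1] 27 ≡ 3^3 (base 3). Lift 4: 256. −1: 255.

27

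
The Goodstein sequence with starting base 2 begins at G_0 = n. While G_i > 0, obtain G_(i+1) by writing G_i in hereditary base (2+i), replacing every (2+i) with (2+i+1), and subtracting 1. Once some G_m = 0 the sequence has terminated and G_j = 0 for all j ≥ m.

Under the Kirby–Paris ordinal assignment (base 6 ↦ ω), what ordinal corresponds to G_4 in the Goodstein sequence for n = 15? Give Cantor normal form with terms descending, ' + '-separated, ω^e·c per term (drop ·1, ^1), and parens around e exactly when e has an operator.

15 —HB2→ 2^(2 + 1) + 2^2 + 2 + 1 —bump→ 3^(3 + 1) + 3^3 + 3 + 1 = 112 —(−1)→ 111
111 —HB3→ 3^(3 + 1) + 3^3 + 3 —bump→ 4^(4 + 1) + 4^4 + 4 = 1284 —(−1)→ 1283
1283 —HB4→ 4^(4 + 1) + 4^4 + 3 —bump→ 5^(5 + 1) + 5^5 + 3 = 18753 —(−1)→ 18752
18752 —HB5→ 5^(5 + 1) + 5^5 + 2 —bump→ 6^(6 + 1) + 6^6 + 2 = 326594 —(−1)→ 326593

ω^(ω + 1) + ω^ω + 1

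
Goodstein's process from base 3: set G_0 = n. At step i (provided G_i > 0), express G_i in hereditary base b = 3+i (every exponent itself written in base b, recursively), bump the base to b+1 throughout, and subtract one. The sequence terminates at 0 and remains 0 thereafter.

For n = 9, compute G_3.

base 3: 9 = 3^2; at 4: 4^2 = 16; next = 15
base 4: 15 = 3·4 + 3; at 5: 3·5 + 3 = 18; next = 17
base 5: 17 = 3·5 + 2; at 6: 3·6 + 2 = 20; next = 19
base 6: 19 = 3·6 + 1; at 7: 3·7 + 1 = 22; next = 21

19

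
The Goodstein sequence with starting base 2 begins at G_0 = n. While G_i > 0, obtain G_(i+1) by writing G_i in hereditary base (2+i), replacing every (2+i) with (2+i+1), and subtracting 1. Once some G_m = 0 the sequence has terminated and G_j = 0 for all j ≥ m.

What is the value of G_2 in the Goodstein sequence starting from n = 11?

i=0: 11 = 2^(2 + 1) + 2 + 1 (b=2); 2→3: 3^(3 + 1) + 3 + 1 = 85; 85−1 = 84
i=1: 84 = 3^(3 + 1) + 3 (b=3); 3→4: 4^(4 + 1) + 4 = 1028; 1028−1 = 1027
i=2: 1027 = 4^(4 + 1) + 3 (b=4); 4→5: 5^(5 + 1) + 3 = 15628; 15628−1 = 15627

1027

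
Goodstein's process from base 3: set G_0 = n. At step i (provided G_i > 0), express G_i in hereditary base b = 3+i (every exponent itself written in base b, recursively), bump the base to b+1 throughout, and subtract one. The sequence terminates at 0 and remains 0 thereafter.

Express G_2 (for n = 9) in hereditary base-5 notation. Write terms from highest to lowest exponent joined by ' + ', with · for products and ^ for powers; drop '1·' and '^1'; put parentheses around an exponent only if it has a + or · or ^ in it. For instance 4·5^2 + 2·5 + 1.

3·5 + 2

G_0 = 9. HB_3(9) = 3^2. Bump = 16. G_1 = 15.
G_1 = 15. HB_4(15) = 3·4 + 3. Bump = 18. G_2 = 17.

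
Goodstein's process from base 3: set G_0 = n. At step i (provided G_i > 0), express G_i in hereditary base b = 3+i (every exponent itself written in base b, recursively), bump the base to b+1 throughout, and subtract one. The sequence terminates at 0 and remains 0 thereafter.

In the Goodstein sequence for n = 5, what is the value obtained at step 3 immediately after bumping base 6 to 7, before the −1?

G_0=5  [base 3] 3 + 2  →[3↦4]→  4 + 2 = 6  −1 ⇒ G_1=5
G_1=5  [base 4] 4 + 1  →[4↦5]→  5 + 1 = 6  −1 ⇒ G_2=5
G_2=5  [base 5] 5  →[5↦6]→  6 = 6  −1 ⇒ G_3=5
G_3=5  [base 6] 5  →[6↦7]→  5 = 5  −1 ⇒ G_4=4

5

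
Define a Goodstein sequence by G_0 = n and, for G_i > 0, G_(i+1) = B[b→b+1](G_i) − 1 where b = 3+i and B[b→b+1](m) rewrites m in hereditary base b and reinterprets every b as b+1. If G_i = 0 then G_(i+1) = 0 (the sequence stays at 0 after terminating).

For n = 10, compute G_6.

i=0: 10 = 3^2 + 1 (b=3); 3→4: 4^2 + 1 = 17; 17−1 = 16
i=1: 16 = 4^2 (b=4); 4→5: 5^2 = 25; 25−1 = 24
i=2: 24 = 4·5 + 4 (b=5); 5→6: 4·6 + 4 = 28; 28−1 = 27
i=3: 27 = 4·6 + 3 (b=6); 6→7: 4·7 + 3 = 31; 31−1 = 30
i=4: 30 = 4·7 + 2 (b=7); 7→8: 4·8 + 2 = 34; 34−1 = 33
i=5: 33 = 4·8 + 1 (b=8); 8→9: 4·9 + 1 = 37; 37−1 = 36
i=6: 36 = 4·9 (b=9); 9→10: 4·10 = 40; 40−1 = 39

36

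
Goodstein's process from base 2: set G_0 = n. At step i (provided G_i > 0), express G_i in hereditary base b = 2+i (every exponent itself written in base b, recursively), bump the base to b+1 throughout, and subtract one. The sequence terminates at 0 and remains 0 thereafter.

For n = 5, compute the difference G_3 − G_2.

[0] 5 ≡ 2^2 + 1 (base 2). Lift 3: 28. −1: 27.
[1] 27 ≡ 3^3 (base 3). Lift 4: 256. −1: 255.
[2] 255 ≡ 3·4^3 + 3·4^2 + 3·4 + 3 (base 4). Lift 5: 468. −1: 467.

212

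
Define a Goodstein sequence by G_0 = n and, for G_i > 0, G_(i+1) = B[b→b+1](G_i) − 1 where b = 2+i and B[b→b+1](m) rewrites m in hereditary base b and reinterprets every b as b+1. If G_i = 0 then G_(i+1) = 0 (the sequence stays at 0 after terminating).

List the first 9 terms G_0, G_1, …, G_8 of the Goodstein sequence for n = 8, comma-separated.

G_0=8  [base 2] 2^(2 + 1)  →[2↦3]→  3^(3 + 1) = 81  −1 ⇒ G_1=80
G_1=80  [base 3] 2·3^3 + 2·3^2 + 2·3 + 2  →[3↦4]→  2·4^4 + 2·4^2 + 2·4 + 2 = 554  −1 ⇒ G_2=553
G_2=553  [base 4] 2·4^4 + 2·4^2 + 2·4 + 1  →[4↦5]→  2·5^5 + 2·5^2 + 2·5 + 1 = 6311  −1 ⇒ G_3=6310
G_3=6310  [base 5] 2·5^5 + 2·5^2 + 2·5  →[5↦6]→  2·6^6 + 2·6^2 + 2·6 = 93396  −1 ⇒ G_4=93395
G_4=93395  [base 6] 2·6^6 + 2·6^2 + 6 + 5  →[6↦7]→  2·7^7 + 2·7^2 + 7 + 5 = 1647196  −1 ⇒ G_5=1647195
G_5=1647195  [base 7] 2·7^7 + 2·7^2 + 7 + 4  →[7↦8]→  2·8^8 + 2·8^2 + 8 + 4 = 33554572  −1 ⇒ G_6=33554571
G_6=33554571  [base 8] 2·8^8 + 2·8^2 + 8 + 3  →[8↦9]→  2·9^9 + 2·9^2 + 9 + 3 = 774841152  −1 ⇒ G_7=774841151
G_7=774841151  [base 9] 2·9^9 + 2·9^2 + 9 + 2  →[9↦10]→  2·10^10 + 2·10^2 + 10 + 2 = 20000000212  −1 ⇒ G_8=20000000211

8, 80, 553, 6310, 93395, 1647195, 33554571, 774841151, 20000000211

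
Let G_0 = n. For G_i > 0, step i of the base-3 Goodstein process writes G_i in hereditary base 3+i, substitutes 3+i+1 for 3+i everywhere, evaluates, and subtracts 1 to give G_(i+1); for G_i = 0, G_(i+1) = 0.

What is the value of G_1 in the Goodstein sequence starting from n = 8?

[0] 8 ≡ 2·3 + 2 (base 3). Lift 4: 10. −1: 9.
[1] 9 ≡ 2·4 + 1 (base 4). Lift 5: 11. −1: 10.

9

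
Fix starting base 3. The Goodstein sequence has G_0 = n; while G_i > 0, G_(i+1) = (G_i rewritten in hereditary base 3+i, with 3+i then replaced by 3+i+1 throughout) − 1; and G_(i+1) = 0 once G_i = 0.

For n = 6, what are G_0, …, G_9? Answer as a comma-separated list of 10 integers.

6, 7, 7, 7, 7, 7, 6, 5, 4, 3

i=0: 6 = 2·3 (b=3); 3→4: 2·4 = 8; 8−1 = 7
i=1: 7 = 4 + 3 (b=4); 4→5: 5 + 3 = 8; 8−1 = 7
i=2: 7 = 5 + 2 (b=5); 5→6: 6 + 2 = 8; 8−1 = 7
i=3: 7 = 6 + 1 (b=6); 6→7: 7 + 1 = 8; 8−1 = 7
i=4: 7 = 7 (b=7); 7→8: 8 = 8; 8−1 = 7
i=5: 7 = 7 (b=8); 8→9: 7 = 7; 7−1 = 6
i=6: 6 = 6 (b=9); 9→10: 6 = 6; 6−1 = 5
i=7: 5 = 5 (b=10); 10→11: 5 = 5; 5−1 = 4
i=8: 4 = 4 (b=11); 11→12: 4 = 4; 4−1 = 3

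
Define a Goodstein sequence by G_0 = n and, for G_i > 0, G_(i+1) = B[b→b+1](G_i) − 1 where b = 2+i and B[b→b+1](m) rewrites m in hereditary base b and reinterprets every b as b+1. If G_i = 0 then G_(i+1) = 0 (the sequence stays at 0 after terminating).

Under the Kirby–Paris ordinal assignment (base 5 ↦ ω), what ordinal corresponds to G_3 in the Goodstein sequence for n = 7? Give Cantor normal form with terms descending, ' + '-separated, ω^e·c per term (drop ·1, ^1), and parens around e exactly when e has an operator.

G_0 = 7. HB_2(7) = 2^2 + 2 + 1. Bump = 31. G_1 = 30.
G_1 = 30. HB_3(30) = 3^3 + 3. Bump = 260. G_2 = 259.
G_2 = 259. HB_4(259) = 4^4 + 3. Bump = 3128. G_3 = 3127.
G_3 = 3127. HB_5(3127) = 5^5 + 2. Bump = 46658. G_4 = 46657.

ω^ω + 2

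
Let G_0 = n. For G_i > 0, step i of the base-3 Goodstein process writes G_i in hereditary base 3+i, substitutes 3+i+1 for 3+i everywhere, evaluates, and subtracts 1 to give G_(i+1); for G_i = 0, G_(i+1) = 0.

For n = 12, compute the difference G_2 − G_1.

step 0: 12 = 3^2 + 3; sub 4 for 3: 4^2 + 4; = 20; G_1 = 20−1 = 19
step 1: 19 = 4^2 + 3; sub 5 for 4: 5^2 + 3; = 28; G_2 = 28−1 = 27

8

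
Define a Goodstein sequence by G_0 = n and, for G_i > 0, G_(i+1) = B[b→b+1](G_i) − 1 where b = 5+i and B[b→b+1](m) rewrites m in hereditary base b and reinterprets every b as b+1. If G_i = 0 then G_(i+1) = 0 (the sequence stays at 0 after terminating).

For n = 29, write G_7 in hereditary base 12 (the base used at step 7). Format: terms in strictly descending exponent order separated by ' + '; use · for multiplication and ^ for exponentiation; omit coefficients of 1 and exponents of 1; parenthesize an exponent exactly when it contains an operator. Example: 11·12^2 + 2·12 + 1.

9·12 + 7

i=0: 29 = 5^2 + 4 (b=5); 5→6: 6^2 + 4 = 40; 40−1 = 39
i=1: 39 = 6^2 + 3 (b=6); 6→7: 7^2 + 3 = 52; 52−1 = 51
i=2: 51 = 7^2 + 2 (b=7); 7→8: 8^2 + 2 = 66; 66−1 = 65
i=3: 65 = 8^2 + 1 (b=8); 8→9: 9^2 + 1 = 82; 82−1 = 81
i=4: 81 = 9^2 (b=9); 9→10: 10^2 = 100; 100−1 = 99
i=5: 99 = 9·10 + 9 (b=10); 10→11: 9·11 + 9 = 108; 108−1 = 107
i=6: 107 = 9·11 + 8 (b=11); 11→12: 9·12 + 8 = 116; 116−1 = 115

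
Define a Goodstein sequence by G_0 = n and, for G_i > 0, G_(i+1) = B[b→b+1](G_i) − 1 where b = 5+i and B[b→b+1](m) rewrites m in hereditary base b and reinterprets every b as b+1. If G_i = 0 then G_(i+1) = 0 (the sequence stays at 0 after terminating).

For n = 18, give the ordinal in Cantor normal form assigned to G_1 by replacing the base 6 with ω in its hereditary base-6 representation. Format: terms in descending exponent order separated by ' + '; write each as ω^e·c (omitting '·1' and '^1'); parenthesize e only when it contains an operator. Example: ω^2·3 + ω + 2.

i=0: 18 = 3·5 + 3 (b=5); 5→6: 3·6 + 3 = 21; 21−1 = 20
i=1: 20 = 3·6 + 2 (b=6); 6→7: 3·7 + 2 = 23; 23−1 = 22

ω·3 + 2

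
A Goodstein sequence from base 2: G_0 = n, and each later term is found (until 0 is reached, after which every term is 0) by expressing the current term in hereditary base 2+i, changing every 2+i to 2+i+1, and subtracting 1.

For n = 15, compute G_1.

G_0=15  [base 2] 2^(2 + 1) + 2^2 + 2 + 1  →[2↦3]→  3^(3 + 1) + 3^3 + 3 + 1 = 112  −1 ⇒ G_1=111
G_1=111  [base 3] 3^(3 + 1) + 3^3 + 3  →[3↦4]→  4^(4 + 1) + 4^4 + 4 = 1284  −1 ⇒ G_2=1283

111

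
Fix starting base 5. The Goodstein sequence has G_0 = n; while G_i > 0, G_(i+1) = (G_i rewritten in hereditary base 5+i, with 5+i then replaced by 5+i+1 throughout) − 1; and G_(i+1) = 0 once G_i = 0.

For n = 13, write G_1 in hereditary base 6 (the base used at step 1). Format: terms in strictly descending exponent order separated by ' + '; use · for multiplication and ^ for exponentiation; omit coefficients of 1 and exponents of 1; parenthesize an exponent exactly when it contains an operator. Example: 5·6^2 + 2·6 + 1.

2·6 + 2

13 —HB5→ 2·5 + 3 —bump→ 2·6 + 3 = 15 —(−1)→ 14
14 —HB6→ 2·6 + 2 —bump→ 2·7 + 2 = 16 —(−1)→ 15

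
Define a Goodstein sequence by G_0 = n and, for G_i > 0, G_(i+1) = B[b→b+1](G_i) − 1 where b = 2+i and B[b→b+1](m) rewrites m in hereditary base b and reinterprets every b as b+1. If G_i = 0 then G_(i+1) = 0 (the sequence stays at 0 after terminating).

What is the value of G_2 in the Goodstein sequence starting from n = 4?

4 —HB2→ 2^2 —bump→ 3^3 = 27 —(−1)→ 26
26 —HB3→ 2·3^2 + 2·3 + 2 —bump→ 2·4^2 + 2·4 + 2 = 42 —(−1)→ 41
41 —HB4→ 2·4^2 + 2·4 + 1 —bump→ 2·5^2 + 2·5 + 1 = 61 —(−1)→ 60

41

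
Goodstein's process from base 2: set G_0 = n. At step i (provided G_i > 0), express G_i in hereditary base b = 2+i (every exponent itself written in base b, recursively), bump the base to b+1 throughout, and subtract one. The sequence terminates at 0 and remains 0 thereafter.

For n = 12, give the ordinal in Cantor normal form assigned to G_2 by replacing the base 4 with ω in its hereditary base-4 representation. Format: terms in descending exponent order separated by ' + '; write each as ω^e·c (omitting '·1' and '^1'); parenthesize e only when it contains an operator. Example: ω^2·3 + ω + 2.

[0] 12 ≡ 2^(2 + 1) + 2^2 (base 2). Lift 3: 108. −1: 107.
[1] 107 ≡ 3^(3 + 1) + 2·3^2 + 2·3 + 2 (base 3). Lift 4: 1066. −1: 1065.
[2] 1065 ≡ 4^(4 + 1) + 2·4^2 + 2·4 + 1 (base 4). Lift 5: 15686. −1: 15685.

ω^(ω + 1) + ω^2·2 + ω·2 + 1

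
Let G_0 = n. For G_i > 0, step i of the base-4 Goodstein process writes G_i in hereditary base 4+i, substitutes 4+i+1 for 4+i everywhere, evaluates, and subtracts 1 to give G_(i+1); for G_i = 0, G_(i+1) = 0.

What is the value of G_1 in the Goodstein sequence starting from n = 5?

5

G_0 = 5. HB_4(5) = 4 + 1. Bump = 6. G_1 = 5.
G_1 = 5. HB_5(5) = 5. Bump = 6. G_2 = 5.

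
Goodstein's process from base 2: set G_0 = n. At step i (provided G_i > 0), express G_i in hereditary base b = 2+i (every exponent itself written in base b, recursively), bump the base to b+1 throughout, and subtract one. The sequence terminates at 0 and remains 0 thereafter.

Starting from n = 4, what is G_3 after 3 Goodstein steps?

60

step 0: 4 = 2^2; sub 3 for 2: 3^3; = 27; G_1 = 27−1 = 26
step 1: 26 = 2·3^2 + 2·3 + 2; sub 4 for 3: 2·4^2 + 2·4 + 2; = 42; G_2 = 42−1 = 41
step 2: 41 = 2·4^2 + 2·4 + 1; sub 5 for 4: 2·5^2 + 2·5 + 1; = 61; G_3 = 61−1 = 60
step 3: 60 = 2·5^2 + 2·5; sub 6 for 5: 2·6^2 + 2·6; = 84; G_4 = 84−1 = 83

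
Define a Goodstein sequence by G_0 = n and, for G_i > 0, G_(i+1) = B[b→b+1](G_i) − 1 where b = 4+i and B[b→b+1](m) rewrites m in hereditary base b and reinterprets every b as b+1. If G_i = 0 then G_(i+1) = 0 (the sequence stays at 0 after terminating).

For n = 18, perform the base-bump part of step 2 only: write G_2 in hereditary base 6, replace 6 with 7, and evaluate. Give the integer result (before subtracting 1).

49

(0) 18|_4 = 4^2 + 2 ↦ 5^2 + 2|_5 = 27 ⇒ 26
(1) 26|_5 = 5^2 + 1 ↦ 6^2 + 1|_6 = 37 ⇒ 36
(2) 36|_6 = 6^2 ↦ 7^2|_7 = 49 ⇒ 48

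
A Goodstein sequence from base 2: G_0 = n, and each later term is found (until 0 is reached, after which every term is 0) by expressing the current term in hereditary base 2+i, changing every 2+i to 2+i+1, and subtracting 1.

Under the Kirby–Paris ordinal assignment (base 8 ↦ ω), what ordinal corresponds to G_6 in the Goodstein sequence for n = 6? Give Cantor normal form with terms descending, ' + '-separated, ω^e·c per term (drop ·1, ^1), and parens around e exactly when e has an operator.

i=0: 6 = 2^2 + 2 (b=2); 2→3: 3^3 + 3 = 30; 30−1 = 29
i=1: 29 = 3^3 + 2 (b=3); 3→4: 4^4 + 2 = 258; 258−1 = 257
i=2: 257 = 4^4 + 1 (b=4); 4→5: 5^5 + 1 = 3126; 3126−1 = 3125
i=3: 3125 = 5^5 (b=5); 5→6: 6^6 = 46656; 46656−1 = 46655
i=4: 46655 = 5·6^5 + 5·6^4 + 5·6^3 + 5·6^2 + 5·6 + 5 (b=6); 6→7: 5·7^5 + 5·7^4 + 5·7^3 + 5·7^2 + 5·7 + 5 = 98040; 98040−1 = 98039
i=5: 98039 = 5·7^5 + 5·7^4 + 5·7^3 + 5·7^2 + 5·7 + 4 (b=7); 7→8: 5·8^5 + 5·8^4 + 5·8^3 + 5·8^2 + 5·8 + 4 = 187244; 187244−1 = 187243

ω^5·5 + ω^4·5 + ω^3·5 + ω^2·5 + ω·5 + 3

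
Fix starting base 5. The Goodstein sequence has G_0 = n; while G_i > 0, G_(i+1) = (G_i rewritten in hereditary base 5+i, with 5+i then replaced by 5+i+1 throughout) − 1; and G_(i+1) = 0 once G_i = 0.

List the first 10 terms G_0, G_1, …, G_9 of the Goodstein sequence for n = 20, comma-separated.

[0] 20 ≡ 4·5 (base 5). Lift 6: 24. −1: 23.
[1] 23 ≡ 3·6 + 5 (base 6). Lift 7: 26. −1: 25.
[2] 25 ≡ 3·7 + 4 (base 7). Lift 8: 28. −1: 27.
[3] 27 ≡ 3·8 + 3 (base 8). Lift 9: 30. −1: 29.
[4] 29 ≡ 3·9 + 2 (base 9). Lift 10: 32. −1: 31.
[5] 31 ≡ 3·10 + 1 (base 10). Lift 11: 34. −1: 33.
[6] 33 ≡ 3·11 (base 11). Lift 12: 36. −1: 35.
[7] 35 ≡ 2·12 + 11 (base 12). Lift 13: 37. −1: 36.
[8] 36 ≡ 2·13 + 10 (base 13). Lift 14: 38. −1: 37.

20, 23, 25, 27, 29, 31, 33, 35, 36, 37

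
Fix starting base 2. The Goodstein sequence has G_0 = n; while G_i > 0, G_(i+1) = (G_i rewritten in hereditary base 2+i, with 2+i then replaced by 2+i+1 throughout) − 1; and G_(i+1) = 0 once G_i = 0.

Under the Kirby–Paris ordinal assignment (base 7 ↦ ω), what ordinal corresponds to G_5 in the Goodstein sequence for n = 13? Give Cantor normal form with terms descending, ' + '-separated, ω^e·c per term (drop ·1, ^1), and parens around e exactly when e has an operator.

ω^(ω + 1) + ω^3·3 + ω^2·3 + ω·3

step 0: 13 = 2^(2 + 1) + 2^2 + 1; sub 3 for 2: 3^(3 + 1) + 3^3 + 1; = 109; G_1 = 109−1 = 108
step 1: 108 = 3^(3 + 1) + 3^3; sub 4 for 3: 4^(4 + 1) + 4^4; = 1280; G_2 = 1280−1 = 1279
step 2: 1279 = 4^(4 + 1) + 3·4^3 + 3·4^2 + 3·4 + 3; sub 5 for 4: 5^(5 + 1) + 3·5^3 + 3·5^2 + 3·5 + 3; = 16093; G_3 = 16093−1 = 16092
step 3: 16092 = 5^(5 + 1) + 3·5^3 + 3·5^2 + 3·5 + 2; sub 6 for 5: 6^(6 + 1) + 3·6^3 + 3·6^2 + 3·6 + 2; = 280712; G_4 = 280712−1 = 280711
step 4: 280711 = 6^(6 + 1) + 3·6^3 + 3·6^2 + 3·6 + 1; sub 7 for 6: 7^(7 + 1) + 3·7^3 + 3·7^2 + 3·7 + 1; = 5765999; G_5 = 5765999−1 = 5765998
step 5: 5765998 = 7^(7 + 1) + 3·7^3 + 3·7^2 + 3·7; sub 8 for 7: 8^(8 + 1) + 3·8^3 + 3·8^2 + 3·8; = 134219480; G_6 = 134219480−1 = 134219479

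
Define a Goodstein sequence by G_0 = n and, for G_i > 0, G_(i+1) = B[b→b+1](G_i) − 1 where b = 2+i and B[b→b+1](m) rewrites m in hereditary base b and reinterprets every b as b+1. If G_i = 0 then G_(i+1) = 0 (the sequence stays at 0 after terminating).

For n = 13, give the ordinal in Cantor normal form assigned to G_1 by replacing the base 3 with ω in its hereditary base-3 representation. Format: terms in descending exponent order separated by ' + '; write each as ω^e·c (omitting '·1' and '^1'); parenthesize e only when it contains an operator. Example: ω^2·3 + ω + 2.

(0) 13|_2 = 2^(2 + 1) + 2^2 + 1 ↦ 3^(3 + 1) + 3^3 + 1|_3 = 109 ⇒ 108
(1) 108|_3 = 3^(3 + 1) + 3^3 ↦ 4^(4 + 1) + 4^4|_4 = 1280 ⇒ 1279

ω^(ω + 1) + ω^ω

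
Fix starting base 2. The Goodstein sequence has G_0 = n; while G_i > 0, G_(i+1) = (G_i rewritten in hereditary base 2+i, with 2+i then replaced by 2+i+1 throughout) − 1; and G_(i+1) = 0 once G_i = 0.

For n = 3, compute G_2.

3

step 0: 3 = 2 + 1; sub 3 for 2: 3 + 1; = 4; G_1 = 4−1 = 3
step 1: 3 = 3; sub 4 for 3: 4; = 4; G_2 = 4−1 = 3
step 2: 3 = 3; sub 5 for 4: 3; = 3; G_3 = 3−1 = 2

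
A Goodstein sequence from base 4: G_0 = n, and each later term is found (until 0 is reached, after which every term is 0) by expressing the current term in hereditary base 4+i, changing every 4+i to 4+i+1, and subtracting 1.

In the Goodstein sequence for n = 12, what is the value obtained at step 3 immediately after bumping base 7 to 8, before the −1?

G_0 = 12. HB_4(12) = 3·4. Bump = 15. G_1 = 14.
G_1 = 14. HB_5(14) = 2·5 + 4. Bump = 16. G_2 = 15.
G_2 = 15. HB_6(15) = 2·6 + 3. Bump = 17. G_3 = 16.
G_3 = 16. HB_7(16) = 2·7 + 2. Bump = 18. G_4 = 17.

18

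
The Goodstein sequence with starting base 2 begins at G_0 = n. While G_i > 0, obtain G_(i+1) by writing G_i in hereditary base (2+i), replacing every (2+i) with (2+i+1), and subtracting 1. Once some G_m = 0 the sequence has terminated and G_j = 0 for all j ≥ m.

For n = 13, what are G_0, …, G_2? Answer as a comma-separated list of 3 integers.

13, 108, 1279

13 —HB2→ 2^(2 + 1) + 2^2 + 1 —bump→ 3^(3 + 1) + 3^3 + 1 = 109 —(−1)→ 108
108 —HB3→ 3^(3 + 1) + 3^3 —bump→ 4^(4 + 1) + 4^4 = 1280 —(−1)→ 1279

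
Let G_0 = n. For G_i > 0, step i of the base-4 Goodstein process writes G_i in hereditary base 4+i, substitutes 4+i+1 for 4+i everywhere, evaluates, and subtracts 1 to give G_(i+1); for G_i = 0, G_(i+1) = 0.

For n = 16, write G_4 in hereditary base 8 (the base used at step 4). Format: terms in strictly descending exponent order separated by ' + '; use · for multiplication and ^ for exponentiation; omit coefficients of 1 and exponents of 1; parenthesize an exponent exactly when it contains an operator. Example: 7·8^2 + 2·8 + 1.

[0] 16 ≡ 4^2 (base 4). Lift 5: 25. −1: 24.
[1] 24 ≡ 4·5 + 4 (base 5). Lift 6: 28. −1: 27.
[2] 27 ≡ 4·6 + 3 (base 6). Lift 7: 31. −1: 30.
[3] 30 ≡ 4·7 + 2 (base 7). Lift 8: 34. −1: 33.
[4] 33 ≡ 4·8 + 1 (base 8). Lift 9: 37. −1: 36.

4·8 + 1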